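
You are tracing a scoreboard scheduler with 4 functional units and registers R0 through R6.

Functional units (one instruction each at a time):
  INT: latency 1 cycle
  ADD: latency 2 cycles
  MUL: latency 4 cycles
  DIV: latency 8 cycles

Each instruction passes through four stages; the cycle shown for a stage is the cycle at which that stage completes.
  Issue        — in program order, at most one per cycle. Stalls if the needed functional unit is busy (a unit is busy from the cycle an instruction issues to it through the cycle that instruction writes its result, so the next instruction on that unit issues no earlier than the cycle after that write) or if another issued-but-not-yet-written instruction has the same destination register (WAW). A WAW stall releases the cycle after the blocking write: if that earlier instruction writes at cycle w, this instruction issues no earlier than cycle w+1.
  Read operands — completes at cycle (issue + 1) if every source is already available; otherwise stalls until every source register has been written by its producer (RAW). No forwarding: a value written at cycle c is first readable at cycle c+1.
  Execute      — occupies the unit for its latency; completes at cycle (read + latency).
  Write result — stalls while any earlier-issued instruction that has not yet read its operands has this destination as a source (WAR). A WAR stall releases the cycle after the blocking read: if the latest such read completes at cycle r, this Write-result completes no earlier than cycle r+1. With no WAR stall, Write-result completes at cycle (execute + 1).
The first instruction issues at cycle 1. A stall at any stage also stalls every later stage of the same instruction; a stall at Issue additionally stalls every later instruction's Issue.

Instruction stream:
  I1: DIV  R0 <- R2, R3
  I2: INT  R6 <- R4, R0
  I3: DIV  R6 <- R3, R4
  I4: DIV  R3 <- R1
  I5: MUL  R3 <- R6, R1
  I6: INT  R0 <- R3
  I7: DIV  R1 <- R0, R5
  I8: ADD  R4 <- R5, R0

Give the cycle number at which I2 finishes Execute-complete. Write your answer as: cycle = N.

cycle = 13

cycle 1: I1 dispatched to DIV
cycle 2: I1 operands ready | I2 dispatched to INT
cycle 10: I1 complete
cycle 11: R0←I1
cycle 12: I2 operands ready
cycle 13: I2 complete
cycle 14: R6←I2
cycle 15: I3 dispatched to DIV
cycle 16: I3 operands ready
cycle 24: I3 complete
cycle 25: R6←I3
cycle 26: I4 dispatched to DIV
cycle 27: I4 operands ready
cycle 35: I4 complete
cycle 36: R3←I4
cycle 37: I5 dispatched to MUL
cycle 38: I5 operands ready | I6 dispatched to INT
cycle 39: I7 dispatched to DIV
cycle 40: I8 dispatched to ADD
cycle 42: I5 complete
cycle 43: R3←I5
cycle 44: I6 operands ready
cycle 45: I6 complete
cycle 46: R0←I6
cycle 47: I7 operands ready | I8 operands ready
cycle 49: I8 complete
cycle 50: R4←I8
cycle 55: I7 complete
cycle 56: R1←I7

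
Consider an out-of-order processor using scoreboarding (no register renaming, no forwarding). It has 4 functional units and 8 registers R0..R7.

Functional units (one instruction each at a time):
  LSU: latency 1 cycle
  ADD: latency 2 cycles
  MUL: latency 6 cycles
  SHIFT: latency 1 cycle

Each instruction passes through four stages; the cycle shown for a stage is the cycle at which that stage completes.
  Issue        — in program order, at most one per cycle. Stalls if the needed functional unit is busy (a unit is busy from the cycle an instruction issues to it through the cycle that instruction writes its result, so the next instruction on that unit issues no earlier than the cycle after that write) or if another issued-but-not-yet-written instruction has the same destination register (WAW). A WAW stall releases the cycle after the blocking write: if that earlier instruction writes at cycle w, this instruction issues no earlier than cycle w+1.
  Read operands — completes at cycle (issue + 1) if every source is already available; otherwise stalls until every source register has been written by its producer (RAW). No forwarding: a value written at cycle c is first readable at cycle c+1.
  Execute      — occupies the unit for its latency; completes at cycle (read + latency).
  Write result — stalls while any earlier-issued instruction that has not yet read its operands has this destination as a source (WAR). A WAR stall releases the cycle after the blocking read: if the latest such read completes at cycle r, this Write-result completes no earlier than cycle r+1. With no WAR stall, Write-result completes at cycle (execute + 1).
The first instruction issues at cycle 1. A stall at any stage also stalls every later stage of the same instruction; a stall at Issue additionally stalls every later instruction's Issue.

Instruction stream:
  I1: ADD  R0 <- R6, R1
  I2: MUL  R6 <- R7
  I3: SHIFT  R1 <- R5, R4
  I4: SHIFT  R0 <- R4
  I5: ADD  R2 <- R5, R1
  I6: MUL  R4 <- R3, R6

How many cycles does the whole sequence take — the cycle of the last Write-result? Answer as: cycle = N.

c1: I1 issues→ADD
c2: I1 reads, I2 issues→MUL
c3: I2 reads, I3 issues→SHIFT
c4: I1 exec-done, I3 reads
c5: I1 writes R0, I3 exec-done
c6: I3 writes R1
c7: I4 issues→SHIFT
c8: I4 reads, I5 issues→ADD
c9: I2 exec-done, I4 exec-done, I5 reads
c10: I2 writes R6, I4 writes R0
c11: I5 exec-done, I6 issues→MUL
c12: I5 writes R2, I6 reads
c18: I6 exec-done
c19: I6 writes R4

cycle = 19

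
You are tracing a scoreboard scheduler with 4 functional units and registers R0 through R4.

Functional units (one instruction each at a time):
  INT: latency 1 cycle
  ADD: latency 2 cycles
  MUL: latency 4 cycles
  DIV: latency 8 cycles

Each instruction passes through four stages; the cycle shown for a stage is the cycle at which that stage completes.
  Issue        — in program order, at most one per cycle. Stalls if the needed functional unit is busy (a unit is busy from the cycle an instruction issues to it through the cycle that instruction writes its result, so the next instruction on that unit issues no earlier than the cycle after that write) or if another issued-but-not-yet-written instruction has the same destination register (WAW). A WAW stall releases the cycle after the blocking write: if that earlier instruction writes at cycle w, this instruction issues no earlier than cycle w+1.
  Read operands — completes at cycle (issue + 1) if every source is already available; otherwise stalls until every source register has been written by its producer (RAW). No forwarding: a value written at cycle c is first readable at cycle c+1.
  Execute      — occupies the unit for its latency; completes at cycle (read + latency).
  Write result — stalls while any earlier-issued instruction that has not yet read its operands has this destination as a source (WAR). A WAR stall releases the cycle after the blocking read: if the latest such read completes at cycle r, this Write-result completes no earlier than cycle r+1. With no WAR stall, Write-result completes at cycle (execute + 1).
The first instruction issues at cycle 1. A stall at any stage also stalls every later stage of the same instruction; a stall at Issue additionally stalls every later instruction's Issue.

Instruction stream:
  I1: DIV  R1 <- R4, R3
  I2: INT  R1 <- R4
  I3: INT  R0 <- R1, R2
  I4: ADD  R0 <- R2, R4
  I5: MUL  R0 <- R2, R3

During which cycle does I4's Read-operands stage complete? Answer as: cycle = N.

cycle = 21

I1 -> (1, 2, 10, 11)
I2 -> (12, 13, 14, 15)  // WAW R1: wait I1 write@11
I3 -> (16, 17, 18, 19)  // struct: INT busy until I2 writes@15
I4 -> (20, 21, 23, 24)  // WAW R0: wait I3 write@19
I5 -> (25, 26, 30, 31)  // WAW R0: wait I4 write@24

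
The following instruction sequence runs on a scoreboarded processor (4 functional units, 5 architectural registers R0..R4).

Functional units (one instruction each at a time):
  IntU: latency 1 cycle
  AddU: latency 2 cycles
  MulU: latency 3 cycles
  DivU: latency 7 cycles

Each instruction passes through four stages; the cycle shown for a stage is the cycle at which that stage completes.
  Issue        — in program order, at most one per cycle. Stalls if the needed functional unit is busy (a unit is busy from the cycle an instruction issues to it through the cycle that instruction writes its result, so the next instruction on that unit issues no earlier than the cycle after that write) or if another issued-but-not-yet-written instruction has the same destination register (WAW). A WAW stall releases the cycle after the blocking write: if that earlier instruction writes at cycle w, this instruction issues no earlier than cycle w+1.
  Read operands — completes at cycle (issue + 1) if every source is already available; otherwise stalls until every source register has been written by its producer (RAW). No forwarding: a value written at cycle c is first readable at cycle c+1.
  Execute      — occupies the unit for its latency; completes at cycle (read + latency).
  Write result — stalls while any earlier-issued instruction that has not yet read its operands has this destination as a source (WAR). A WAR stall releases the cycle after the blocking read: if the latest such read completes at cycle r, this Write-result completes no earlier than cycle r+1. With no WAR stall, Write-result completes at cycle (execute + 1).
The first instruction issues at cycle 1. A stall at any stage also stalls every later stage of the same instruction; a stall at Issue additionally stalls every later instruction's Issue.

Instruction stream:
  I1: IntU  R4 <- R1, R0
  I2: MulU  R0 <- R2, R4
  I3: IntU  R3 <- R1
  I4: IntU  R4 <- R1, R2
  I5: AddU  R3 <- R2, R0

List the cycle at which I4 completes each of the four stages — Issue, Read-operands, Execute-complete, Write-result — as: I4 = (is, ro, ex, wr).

I4 = (9, 10, 11, 12)

t=1  I1→IntU
t=2  I1 RO · I2→MulU
t=3  I1 EX
t=4  I1 WR R4
t=5  I2 RO · I3→IntU
t=6  I3 RO
t=7  I3 EX
t=8  I2 EX · I3 WR R3
t=9  I2 WR R0 · I4→IntU
t=10  I4 RO · I5→AddU
t=11  I4 EX · I5 RO
t=12  I4 WR R4
t=13  I5 EX
t=14  I5 WR R3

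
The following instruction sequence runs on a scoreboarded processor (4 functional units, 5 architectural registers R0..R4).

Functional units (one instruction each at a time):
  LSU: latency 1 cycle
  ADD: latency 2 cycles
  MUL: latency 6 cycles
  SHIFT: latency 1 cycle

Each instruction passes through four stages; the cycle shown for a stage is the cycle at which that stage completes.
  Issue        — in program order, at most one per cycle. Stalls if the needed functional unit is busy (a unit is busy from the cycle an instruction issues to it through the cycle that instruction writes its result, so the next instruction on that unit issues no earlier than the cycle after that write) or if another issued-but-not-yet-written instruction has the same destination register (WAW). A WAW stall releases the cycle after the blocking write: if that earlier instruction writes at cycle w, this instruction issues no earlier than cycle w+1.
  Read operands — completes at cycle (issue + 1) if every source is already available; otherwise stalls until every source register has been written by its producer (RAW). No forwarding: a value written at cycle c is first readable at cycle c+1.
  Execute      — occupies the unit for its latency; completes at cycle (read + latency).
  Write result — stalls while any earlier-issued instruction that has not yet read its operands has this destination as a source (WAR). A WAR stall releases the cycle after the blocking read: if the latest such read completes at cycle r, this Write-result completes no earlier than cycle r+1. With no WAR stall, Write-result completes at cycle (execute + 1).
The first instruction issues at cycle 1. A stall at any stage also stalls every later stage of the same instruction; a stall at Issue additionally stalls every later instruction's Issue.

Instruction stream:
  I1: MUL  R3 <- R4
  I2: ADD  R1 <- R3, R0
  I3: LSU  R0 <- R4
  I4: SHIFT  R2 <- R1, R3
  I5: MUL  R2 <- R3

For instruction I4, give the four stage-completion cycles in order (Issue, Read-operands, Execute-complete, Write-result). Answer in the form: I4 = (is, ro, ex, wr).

I4 = (4, 14, 15, 16)

[1] I1 issues→MUL
[2] I1 reads | I2 issues→ADD
[3] I3 issues→LSU
[4] I3 reads | I4 issues→SHIFT
[5] I3 exec-done
[8] I1 exec-done
[9] I1 writes R3
[10] I2 reads
[11] I3 writes R0
[12] I2 exec-done
[13] I2 writes R1
[14] I4 reads
[15] I4 exec-done
[16] I4 writes R2
[17] I5 issues→MUL
[18] I5 reads
[24] I5 exec-done
[25] I5 writes R2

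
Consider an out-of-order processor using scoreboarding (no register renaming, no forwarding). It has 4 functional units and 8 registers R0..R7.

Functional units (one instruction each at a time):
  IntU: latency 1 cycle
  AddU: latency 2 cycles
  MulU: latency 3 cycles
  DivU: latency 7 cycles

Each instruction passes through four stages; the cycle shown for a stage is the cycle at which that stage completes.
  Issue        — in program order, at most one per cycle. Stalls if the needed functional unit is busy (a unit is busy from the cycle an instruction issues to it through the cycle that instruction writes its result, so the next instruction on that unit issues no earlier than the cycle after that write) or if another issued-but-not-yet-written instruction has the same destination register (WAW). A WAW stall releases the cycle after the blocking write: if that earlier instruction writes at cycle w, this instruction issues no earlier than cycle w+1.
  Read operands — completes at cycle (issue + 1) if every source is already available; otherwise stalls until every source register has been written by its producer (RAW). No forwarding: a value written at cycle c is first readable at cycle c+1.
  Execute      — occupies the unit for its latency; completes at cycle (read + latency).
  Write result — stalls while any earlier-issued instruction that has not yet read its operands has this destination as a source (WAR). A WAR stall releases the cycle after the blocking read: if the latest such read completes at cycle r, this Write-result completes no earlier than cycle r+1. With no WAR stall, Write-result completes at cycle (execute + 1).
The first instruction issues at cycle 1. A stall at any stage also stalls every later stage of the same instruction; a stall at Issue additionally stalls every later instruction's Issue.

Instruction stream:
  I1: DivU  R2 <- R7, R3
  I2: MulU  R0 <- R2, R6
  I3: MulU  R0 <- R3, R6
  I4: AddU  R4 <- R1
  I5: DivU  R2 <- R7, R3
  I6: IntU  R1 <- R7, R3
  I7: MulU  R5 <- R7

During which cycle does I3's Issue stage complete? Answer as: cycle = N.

cycle = 16

  I1 | 1 | 2 | 9 | 10
  I2 | 2 | 11 | 14 | 15   RAW R2: wait I1 write@10
  I3 | 16 | 17 | 20 | 21   struct: MulU busy until I2 writes@15
  I4 | 17 | 18 | 20 | 21
  I5 | 18 | 19 | 26 | 27
  I6 | 19 | 20 | 21 | 22
  I7 | 22 | 23 | 26 | 27   struct: MulU busy until I3 writes@21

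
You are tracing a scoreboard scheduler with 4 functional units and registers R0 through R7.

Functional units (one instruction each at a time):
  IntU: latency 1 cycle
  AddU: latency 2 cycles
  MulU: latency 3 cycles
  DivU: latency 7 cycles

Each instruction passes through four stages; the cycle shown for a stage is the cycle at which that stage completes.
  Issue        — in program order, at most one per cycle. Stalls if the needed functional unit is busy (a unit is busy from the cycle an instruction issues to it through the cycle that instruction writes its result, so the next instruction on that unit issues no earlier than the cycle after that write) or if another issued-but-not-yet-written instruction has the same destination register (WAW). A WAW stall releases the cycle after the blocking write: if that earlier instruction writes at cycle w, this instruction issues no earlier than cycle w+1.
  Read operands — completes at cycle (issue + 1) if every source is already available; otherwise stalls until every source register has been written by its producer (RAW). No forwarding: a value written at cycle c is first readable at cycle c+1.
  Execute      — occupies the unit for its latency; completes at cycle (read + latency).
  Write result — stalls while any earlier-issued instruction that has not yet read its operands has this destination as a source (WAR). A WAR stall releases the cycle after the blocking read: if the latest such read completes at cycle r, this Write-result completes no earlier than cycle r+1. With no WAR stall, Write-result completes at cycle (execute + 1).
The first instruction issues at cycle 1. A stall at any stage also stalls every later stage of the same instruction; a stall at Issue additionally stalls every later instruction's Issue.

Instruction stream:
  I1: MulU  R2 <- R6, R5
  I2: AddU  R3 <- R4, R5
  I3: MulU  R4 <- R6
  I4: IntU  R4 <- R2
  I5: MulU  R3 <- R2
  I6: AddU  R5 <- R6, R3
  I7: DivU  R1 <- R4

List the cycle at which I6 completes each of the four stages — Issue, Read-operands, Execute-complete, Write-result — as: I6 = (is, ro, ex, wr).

t=1  I1 dispatched to MulU
t=2  I1 operands ready; I2 dispatched to AddU
t=3  I2 operands ready
t=5  I1 complete; I2 complete
t=6  R2←I1; R3←I2
t=7  I3 dispatched to MulU
t=8  I3 operands ready
t=11  I3 complete
t=12  R4←I3
t=13  I4 dispatched to IntU
t=14  I4 operands ready; I5 dispatched to MulU
t=15  I4 complete; I5 operands ready; I6 dispatched to AddU
t=16  R4←I4; I7 dispatched to DivU
t=17  I7 operands ready
t=18  I5 complete
t=19  R3←I5
t=20  I6 operands ready
t=22  I6 complete
t=23  R5←I6
t=24  I7 complete
t=25  R1←I7

I6 = (15, 20, 22, 23)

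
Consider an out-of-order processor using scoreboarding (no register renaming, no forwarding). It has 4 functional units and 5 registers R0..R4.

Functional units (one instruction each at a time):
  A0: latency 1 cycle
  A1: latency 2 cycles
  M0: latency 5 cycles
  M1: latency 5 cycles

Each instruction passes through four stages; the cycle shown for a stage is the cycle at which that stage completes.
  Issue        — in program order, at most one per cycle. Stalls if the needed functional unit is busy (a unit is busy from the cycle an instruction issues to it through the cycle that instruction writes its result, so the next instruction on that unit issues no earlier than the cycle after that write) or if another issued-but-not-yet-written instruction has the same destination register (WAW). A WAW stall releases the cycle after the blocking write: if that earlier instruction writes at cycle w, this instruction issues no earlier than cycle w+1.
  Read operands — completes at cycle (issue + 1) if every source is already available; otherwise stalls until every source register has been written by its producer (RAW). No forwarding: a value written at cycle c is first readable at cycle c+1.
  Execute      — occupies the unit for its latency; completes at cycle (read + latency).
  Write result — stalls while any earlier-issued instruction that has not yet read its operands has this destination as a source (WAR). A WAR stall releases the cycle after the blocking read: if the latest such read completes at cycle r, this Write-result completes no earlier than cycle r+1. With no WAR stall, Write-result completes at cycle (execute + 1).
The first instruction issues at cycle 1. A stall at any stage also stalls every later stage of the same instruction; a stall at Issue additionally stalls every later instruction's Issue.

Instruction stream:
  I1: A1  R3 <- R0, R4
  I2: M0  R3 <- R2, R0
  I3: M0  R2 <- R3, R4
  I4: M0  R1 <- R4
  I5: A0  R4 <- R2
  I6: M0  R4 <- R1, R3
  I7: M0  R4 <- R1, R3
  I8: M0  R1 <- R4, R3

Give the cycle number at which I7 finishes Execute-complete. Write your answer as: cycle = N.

cycle = 44

1) issue 1, read 2, done 4, write 5
2) issue 6, read 7, done 12, write 13  <WAW R3: wait I1 write@5>
3) issue 14, read 15, done 20, write 21  <struct: M0 busy until I2 writes@13>
4) issue 22, read 23, done 28, write 29  <struct: M0 busy until I3 writes@21>
5) issue 23, read 24, done 25, write 26
6) issue 30, read 31, done 36, write 37  <struct: M0 busy until I4 writes@29>
7) issue 38, read 39, done 44, write 45  <struct: M0 busy until I6 writes@37>
8) issue 46, read 47, done 52, write 53  <struct: M0 busy until I7 writes@45>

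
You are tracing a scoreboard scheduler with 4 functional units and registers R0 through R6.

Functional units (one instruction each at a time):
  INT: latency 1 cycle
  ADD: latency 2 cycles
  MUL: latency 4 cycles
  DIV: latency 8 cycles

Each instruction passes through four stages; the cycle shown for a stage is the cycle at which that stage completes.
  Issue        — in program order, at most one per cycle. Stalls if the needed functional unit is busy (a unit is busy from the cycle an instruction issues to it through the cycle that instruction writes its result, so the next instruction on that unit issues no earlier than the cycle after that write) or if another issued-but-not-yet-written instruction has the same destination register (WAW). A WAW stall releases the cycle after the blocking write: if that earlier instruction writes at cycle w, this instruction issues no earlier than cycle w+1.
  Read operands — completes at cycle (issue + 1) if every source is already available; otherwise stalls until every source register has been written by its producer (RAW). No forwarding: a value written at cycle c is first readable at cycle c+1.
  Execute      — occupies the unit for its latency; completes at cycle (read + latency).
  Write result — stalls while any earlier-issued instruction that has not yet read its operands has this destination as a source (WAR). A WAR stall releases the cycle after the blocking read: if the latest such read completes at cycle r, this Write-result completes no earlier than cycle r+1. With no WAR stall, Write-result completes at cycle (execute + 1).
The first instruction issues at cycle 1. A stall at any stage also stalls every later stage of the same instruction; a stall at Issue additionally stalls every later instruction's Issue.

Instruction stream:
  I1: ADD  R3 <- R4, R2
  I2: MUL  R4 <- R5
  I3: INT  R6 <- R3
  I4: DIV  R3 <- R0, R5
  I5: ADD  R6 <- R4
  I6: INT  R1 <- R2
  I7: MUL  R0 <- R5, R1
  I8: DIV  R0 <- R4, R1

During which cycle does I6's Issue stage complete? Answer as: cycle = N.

cycle = 10

1) issue 1, read 2, done 4, write 5
2) issue 2, read 3, done 7, write 8
3) issue 3, read 6, done 7, write 8  <RAW R3: wait I1 write@5>
4) issue 6, read 7, done 15, write 16  <WAW R3: wait I1 write@5>
5) issue 9, read 10, done 12, write 13  <WAW R6: wait I3 write@8>
6) issue 10, read 11, done 12, write 13
7) issue 11, read 14, done 18, write 19  <RAW R1: wait I6 write@13>
8) issue 20, read 21, done 29, write 30  <WAW R0: wait I7 write@19>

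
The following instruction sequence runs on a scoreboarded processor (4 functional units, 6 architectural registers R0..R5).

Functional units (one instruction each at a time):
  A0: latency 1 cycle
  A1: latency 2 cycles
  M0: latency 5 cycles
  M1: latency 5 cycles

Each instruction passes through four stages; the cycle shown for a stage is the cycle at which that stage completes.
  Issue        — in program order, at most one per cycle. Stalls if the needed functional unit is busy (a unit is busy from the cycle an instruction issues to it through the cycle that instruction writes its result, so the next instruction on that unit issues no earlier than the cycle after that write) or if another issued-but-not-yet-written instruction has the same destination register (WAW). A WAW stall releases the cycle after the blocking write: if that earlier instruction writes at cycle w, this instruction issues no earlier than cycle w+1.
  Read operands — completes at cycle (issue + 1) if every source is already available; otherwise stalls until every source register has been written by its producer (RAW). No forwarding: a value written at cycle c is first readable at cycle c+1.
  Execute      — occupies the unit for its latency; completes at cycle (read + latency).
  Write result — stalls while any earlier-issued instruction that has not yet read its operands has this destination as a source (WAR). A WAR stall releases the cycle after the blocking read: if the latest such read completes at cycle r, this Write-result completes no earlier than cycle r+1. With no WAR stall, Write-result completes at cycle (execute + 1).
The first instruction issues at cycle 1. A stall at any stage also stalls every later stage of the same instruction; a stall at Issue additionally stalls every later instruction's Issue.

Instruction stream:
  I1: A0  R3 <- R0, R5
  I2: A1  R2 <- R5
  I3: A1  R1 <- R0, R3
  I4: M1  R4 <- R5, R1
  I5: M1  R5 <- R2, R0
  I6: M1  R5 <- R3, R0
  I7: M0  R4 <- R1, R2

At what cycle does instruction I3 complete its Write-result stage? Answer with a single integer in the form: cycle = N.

[I1] 1/2/3/4
[I2] 2/3/5/6
[I3] 7/8/10/11  (struct: A1 busy until I2 writes@6)
[I4] 8/12/17/18  (RAW R1: wait I3 write@11)
[I5] 19/20/25/26  (struct: M1 busy until I4 writes@18)
[I6] 27/28/33/34  (struct: M1 busy until I5 writes@26)
[I7] 28/29/34/35

cycle = 11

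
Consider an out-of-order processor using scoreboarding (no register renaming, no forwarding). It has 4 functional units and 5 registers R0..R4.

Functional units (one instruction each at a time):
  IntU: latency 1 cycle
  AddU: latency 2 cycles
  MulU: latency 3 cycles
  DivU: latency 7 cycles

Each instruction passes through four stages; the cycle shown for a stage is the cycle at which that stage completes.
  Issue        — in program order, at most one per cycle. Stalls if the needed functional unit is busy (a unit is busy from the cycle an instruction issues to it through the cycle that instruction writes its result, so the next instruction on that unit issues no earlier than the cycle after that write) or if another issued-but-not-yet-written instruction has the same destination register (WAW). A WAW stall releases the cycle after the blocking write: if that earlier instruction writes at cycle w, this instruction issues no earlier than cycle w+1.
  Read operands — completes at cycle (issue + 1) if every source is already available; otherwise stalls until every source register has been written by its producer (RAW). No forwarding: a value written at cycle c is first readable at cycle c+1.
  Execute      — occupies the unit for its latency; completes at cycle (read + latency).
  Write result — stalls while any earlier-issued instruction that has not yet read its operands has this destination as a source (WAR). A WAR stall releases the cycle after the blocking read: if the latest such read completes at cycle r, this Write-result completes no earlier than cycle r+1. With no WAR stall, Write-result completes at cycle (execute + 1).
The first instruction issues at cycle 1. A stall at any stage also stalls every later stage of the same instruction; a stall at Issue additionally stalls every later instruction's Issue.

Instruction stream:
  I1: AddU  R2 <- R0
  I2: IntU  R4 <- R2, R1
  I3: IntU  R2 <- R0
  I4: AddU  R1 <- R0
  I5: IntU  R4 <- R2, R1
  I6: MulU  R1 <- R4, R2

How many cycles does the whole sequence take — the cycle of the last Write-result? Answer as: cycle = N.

c1: I1 dispatched to AddU
c2: I1 operands ready, I2 dispatched to IntU
c4: I1 complete
c5: R2←I1
c6: I2 operands ready
c7: I2 complete
c8: R4←I2
c9: I3 dispatched to IntU
c10: I3 operands ready, I4 dispatched to AddU
c11: I3 complete, I4 operands ready
c12: R2←I3
c13: I4 complete, I5 dispatched to IntU
c14: R1←I4
c15: I5 operands ready, I6 dispatched to MulU
c16: I5 complete
c17: R4←I5
c18: I6 operands ready
c21: I6 complete
c22: R1←I6

cycle = 22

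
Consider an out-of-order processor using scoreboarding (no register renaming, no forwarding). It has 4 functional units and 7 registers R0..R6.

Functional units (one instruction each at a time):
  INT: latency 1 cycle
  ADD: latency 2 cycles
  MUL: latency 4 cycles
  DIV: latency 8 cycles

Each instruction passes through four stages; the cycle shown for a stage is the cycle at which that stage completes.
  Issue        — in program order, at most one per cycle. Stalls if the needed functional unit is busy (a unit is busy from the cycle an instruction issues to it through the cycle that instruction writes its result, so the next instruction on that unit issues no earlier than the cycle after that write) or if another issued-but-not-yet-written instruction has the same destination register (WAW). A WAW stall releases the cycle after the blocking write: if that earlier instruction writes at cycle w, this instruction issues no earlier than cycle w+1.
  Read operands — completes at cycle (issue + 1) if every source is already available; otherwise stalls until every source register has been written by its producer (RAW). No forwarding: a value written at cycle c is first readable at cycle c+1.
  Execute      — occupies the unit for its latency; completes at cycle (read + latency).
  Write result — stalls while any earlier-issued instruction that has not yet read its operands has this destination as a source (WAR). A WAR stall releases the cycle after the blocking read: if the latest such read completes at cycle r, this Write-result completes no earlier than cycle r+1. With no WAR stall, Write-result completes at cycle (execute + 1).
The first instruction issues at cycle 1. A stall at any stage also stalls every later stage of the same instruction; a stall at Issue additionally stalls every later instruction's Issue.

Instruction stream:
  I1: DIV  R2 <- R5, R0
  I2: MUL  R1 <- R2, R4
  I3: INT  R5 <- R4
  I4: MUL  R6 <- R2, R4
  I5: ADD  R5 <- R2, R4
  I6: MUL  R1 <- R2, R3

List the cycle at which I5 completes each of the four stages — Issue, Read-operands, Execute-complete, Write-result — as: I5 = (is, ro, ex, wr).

I5 = (19, 20, 22, 23)

I1 -> (1, 2, 10, 11)
I2 -> (2, 12, 16, 17)  // RAW R2: wait I1 write@11
I3 -> (3, 4, 5, 6)
I4 -> (18, 19, 23, 24)  // struct: MUL busy until I2 writes@17
I5 -> (19, 20, 22, 23)
I6 -> (25, 26, 30, 31)  // struct: MUL busy until I4 writes@24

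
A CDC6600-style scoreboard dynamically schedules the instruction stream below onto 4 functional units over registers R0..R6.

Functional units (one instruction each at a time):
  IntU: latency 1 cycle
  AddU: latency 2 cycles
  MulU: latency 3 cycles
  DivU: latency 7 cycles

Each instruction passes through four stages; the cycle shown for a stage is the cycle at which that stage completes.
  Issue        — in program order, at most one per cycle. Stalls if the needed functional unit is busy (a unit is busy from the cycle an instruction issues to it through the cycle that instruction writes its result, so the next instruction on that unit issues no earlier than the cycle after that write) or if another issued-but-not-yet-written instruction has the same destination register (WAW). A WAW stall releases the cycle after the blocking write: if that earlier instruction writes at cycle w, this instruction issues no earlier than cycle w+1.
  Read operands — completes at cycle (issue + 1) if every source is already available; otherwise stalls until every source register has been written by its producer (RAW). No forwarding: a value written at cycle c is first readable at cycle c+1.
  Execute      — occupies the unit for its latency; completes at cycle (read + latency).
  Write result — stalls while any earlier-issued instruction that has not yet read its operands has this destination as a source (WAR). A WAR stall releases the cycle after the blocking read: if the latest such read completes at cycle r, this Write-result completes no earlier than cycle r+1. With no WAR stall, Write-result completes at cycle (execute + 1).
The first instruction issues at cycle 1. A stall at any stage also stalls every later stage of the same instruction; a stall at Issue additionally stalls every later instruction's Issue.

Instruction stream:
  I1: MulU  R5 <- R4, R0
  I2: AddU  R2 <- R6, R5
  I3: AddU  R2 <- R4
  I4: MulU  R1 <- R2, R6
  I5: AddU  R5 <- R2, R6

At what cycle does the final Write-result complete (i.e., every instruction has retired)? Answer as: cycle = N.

cycle = 20

cycle 1: I1→MulU
cycle 2: I1 RO; I2→AddU
cycle 5: I1 EX
cycle 6: I1 WR R5
cycle 7: I2 RO
cycle 9: I2 EX
cycle 10: I2 WR R2
cycle 11: I3→AddU
cycle 12: I3 RO; I4→MulU
cycle 14: I3 EX
cycle 15: I3 WR R2
cycle 16: I4 RO; I5→AddU
cycle 17: I5 RO
cycle 19: I4 EX; I5 EX
cycle 20: I4 WR R1; I5 WR R5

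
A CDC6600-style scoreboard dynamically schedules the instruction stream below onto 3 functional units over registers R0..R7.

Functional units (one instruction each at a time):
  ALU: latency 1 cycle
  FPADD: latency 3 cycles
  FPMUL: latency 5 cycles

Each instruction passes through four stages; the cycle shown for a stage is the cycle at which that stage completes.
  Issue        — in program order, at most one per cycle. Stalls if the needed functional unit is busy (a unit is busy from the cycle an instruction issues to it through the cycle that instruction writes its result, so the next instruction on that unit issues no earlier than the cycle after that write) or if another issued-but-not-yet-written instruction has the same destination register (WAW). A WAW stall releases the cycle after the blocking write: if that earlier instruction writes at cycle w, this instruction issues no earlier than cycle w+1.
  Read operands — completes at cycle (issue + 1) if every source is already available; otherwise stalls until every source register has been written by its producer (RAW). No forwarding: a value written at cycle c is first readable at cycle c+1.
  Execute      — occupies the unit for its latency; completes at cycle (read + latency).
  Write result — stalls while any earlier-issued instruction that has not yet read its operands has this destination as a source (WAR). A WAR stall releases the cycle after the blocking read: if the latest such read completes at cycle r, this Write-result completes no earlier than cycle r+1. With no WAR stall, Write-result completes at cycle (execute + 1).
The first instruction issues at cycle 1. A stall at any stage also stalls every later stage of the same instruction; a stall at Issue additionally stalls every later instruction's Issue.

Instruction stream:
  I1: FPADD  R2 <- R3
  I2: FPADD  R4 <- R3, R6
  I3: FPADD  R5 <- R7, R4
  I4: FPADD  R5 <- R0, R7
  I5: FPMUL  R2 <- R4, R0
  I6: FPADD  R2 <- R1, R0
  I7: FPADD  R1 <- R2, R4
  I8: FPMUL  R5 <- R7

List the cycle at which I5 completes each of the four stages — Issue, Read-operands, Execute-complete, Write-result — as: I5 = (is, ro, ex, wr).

I5 = (20, 21, 26, 27)

1) issue 1, read 2, done 5, write 6
2) issue 7, read 8, done 11, write 12  <struct: FPADD busy until I1 writes@6>
3) issue 13, read 14, done 17, write 18  <struct: FPADD busy until I2 writes@12>
4) issue 19, read 20, done 23, write 24  <struct: FPADD busy until I3 writes@18>
5) issue 20, read 21, done 26, write 27
6) issue 28, read 29, done 32, write 33  <WAW R2: wait I5 write@27>
7) issue 34, read 35, done 38, write 39  <struct: FPADD busy until I6 writes@33>
8) issue 35, read 36, done 41, write 42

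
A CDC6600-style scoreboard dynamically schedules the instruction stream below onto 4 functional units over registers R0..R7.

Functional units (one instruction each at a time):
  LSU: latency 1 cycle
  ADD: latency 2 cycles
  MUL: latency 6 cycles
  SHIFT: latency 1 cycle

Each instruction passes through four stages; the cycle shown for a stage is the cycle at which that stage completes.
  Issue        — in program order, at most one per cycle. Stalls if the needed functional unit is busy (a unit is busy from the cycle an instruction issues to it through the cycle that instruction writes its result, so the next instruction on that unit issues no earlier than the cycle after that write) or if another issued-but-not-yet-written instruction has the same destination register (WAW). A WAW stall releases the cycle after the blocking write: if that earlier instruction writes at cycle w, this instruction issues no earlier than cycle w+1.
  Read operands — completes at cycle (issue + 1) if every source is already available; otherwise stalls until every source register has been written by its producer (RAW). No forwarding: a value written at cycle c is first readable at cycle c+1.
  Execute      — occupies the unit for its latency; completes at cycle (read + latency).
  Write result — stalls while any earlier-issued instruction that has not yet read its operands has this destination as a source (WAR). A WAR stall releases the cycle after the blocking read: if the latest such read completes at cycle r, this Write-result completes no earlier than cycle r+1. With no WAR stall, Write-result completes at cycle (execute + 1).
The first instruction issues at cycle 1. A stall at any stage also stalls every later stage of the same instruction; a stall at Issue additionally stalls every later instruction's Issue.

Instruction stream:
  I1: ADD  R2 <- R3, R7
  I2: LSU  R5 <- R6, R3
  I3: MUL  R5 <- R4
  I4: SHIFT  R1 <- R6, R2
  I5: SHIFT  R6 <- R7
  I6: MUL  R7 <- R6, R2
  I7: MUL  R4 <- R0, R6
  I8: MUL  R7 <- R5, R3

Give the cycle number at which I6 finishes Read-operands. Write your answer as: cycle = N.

cycle = 16

cycle 1: I1 issues→ADD
cycle 2: I1 reads, I2 issues→LSU
cycle 3: I2 reads
cycle 4: I1 exec-done, I2 exec-done
cycle 5: I1 writes R2, I2 writes R5
cycle 6: I3 issues→MUL
cycle 7: I3 reads, I4 issues→SHIFT
cycle 8: I4 reads
cycle 9: I4 exec-done
cycle 10: I4 writes R1
cycle 11: I5 issues→SHIFT
cycle 12: I5 reads
cycle 13: I3 exec-done, I5 exec-done
cycle 14: I3 writes R5, I5 writes R6
cycle 15: I6 issues→MUL
cycle 16: I6 reads
cycle 22: I6 exec-done
cycle 23: I6 writes R7
cycle 24: I7 issues→MUL
cycle 25: I7 reads
cycle 31: I7 exec-done
cycle 32: I7 writes R4
cycle 33: I8 issues→MUL
cycle 34: I8 reads
cycle 40: I8 exec-done
cycle 41: I8 writes R7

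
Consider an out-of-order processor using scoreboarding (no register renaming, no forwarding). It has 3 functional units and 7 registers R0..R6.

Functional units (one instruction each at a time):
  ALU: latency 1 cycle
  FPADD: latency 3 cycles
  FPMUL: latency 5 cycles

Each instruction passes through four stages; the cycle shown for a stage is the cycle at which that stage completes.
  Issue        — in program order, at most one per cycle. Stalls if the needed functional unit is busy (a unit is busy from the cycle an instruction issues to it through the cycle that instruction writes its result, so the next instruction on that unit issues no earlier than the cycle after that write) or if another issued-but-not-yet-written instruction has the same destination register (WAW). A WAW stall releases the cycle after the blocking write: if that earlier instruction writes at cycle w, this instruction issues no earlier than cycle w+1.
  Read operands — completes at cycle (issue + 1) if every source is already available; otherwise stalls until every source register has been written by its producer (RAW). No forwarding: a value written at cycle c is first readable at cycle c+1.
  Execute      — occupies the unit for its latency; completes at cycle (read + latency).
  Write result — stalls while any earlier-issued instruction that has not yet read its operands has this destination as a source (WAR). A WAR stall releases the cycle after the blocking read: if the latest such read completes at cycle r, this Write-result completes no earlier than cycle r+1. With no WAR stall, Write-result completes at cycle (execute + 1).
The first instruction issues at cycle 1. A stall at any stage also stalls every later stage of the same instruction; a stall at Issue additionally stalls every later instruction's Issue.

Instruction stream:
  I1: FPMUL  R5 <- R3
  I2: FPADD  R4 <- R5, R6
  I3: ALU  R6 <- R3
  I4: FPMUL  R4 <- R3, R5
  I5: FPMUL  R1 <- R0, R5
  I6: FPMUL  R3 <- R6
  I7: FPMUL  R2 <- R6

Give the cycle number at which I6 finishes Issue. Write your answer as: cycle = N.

cycle 1: I1 issues→FPMUL
cycle 2: I1 reads; I2 issues→FPADD
cycle 3: I3 issues→ALU
cycle 4: I3 reads
cycle 5: I3 exec-done
cycle 7: I1 exec-done
cycle 8: I1 writes R5
cycle 9: I2 reads
cycle 10: I3 writes R6
cycle 12: I2 exec-done
cycle 13: I2 writes R4
cycle 14: I4 issues→FPMUL
cycle 15: I4 reads
cycle 20: I4 exec-done
cycle 21: I4 writes R4
cycle 22: I5 issues→FPMUL
cycle 23: I5 reads
cycle 28: I5 exec-done
cycle 29: I5 writes R1
cycle 30: I6 issues→FPMUL
cycle 31: I6 reads
cycle 36: I6 exec-done
cycle 37: I6 writes R3
cycle 38: I7 issues→FPMUL
cycle 39: I7 reads
cycle 44: I7 exec-done
cycle 45: I7 writes R2

cycle = 30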